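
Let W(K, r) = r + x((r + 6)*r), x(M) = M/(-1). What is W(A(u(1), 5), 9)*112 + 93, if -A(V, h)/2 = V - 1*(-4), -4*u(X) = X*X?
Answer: -14019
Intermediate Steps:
u(X) = -X**2/4 (u(X) = -X*X/4 = -X**2/4)
x(M) = -M (x(M) = M*(-1) = -M)
A(V, h) = -8 - 2*V (A(V, h) = -2*(V - 1*(-4)) = -2*(V + 4) = -2*(4 + V) = -8 - 2*V)
W(K, r) = r - r*(6 + r) (W(K, r) = r - (r + 6)*r = r - (6 + r)*r = r - r*(6 + r))
W(A(u(1), 5), 9)*112 + 93 = (9*(-5 - 1*9))*112 + 93 = (9*(-5 - 9))*112 + 93 = (9*(-14))*112 + 93 = -126*112 + 93 = -14112 + 93 = -14019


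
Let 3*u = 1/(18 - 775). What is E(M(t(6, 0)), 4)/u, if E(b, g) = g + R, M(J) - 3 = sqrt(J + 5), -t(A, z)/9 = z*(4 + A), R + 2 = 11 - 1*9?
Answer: -9084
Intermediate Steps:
u = -1/2271 (u = 1/(3*(18 - 775)) = (1/3)/(-757) = (1/3)*(-1/757) = -1/2271 ≈ -0.00044033)
R = 0 (R = -2 + (11 - 1*9) = -2 + (11 - 9) = -2 + 2 = 0)
t(A, z) = -9*z*(4 + A)
M(J) = 3 + sqrt(5 + J) (M(J) = 3 + sqrt(J + 5) = 3 + sqrt(5 + J))
E(b, g) = g (E(b, g) = g + 0 = g)
E(M(t(6, 0)), 4)/u = 4/(-1/2271) = 4*(-2271) = -9084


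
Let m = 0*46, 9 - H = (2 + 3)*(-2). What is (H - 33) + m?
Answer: -14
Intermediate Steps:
H = 19 (H = 9 - (2 + 3)*(-2) = 9 - 5*(-2) = 9 - 1*(-10) = 9 + 10 = 19)
m = 0
(H - 33) + m = (19 - 33) + 0 = -14 + 0 = -14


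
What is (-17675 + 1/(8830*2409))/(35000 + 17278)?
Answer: -375973232249/1112029908660 ≈ -0.33810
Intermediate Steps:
(-17675 + 1/(8830*2409))/(35000 + 17278) = (-17675 + (1/8830)*(1/2409))/52278 = (-17675 + 1/21271470)*(1/52278) = -375973232249/21271470*1/52278 = -375973232249/1112029908660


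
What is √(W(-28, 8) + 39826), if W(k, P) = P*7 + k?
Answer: √39854 ≈ 199.63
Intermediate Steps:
W(k, P) = k + 7*P (W(k, P) = 7*P + k = k + 7*P)
√(W(-28, 8) + 39826) = √((-28 + 7*8) + 39826) = √((-28 + 56) + 39826) = √(28 + 39826) = √39854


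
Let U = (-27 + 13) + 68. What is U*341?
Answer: 18414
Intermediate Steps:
U = 54 (U = -14 + 68 = 54)
U*341 = 54*341 = 18414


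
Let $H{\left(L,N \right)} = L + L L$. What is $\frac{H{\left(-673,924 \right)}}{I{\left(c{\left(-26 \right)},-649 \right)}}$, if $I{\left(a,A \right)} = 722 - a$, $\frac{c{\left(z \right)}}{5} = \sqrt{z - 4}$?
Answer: $\frac{163264416}{261017} + \frac{1130640 i \sqrt{30}}{261017} \approx 625.49 + 23.726 i$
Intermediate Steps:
$H{\left(L,N \right)} = L + L^{2}$
$c{\left(z \right)} = 5 \sqrt{-4 + z}$ ($c{\left(z \right)} = 5 \sqrt{z - 4} = 5 \sqrt{-4 + z}$)
$\frac{H{\left(-673,924 \right)}}{I{\left(c{\left(-26 \right)},-649 \right)}} = \frac{\left(-673\right) \left(1 - 673\right)}{722 - 5 \sqrt{-4 - 26}} = \frac{\left(-673\right) \left(-672\right)}{722 - 5 \sqrt{-30}} = \frac{452256}{722 - 5 i \sqrt{30}}$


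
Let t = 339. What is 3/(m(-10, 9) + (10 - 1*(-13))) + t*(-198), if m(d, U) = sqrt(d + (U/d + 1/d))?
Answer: 3*(-22374*sqrt(11) + 514601*I)/(sqrt(11) - 23*I) ≈ -67122.0 - 0.018429*I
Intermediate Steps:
m(d, U) = sqrt(d + 1/d + U/d) (m(d, U) = sqrt(d + (U/d + 1/d)) = sqrt(d + (1/d + U/d)) = sqrt(d + 1/d + U/d))
3/(m(-10, 9) + (10 - 1*(-13))) + t*(-198) = 3/(sqrt((1 + 9 + (-10)**2)/(-10)) + (10 - 1*(-13))) + 339*(-198) = 3/(sqrt(-(1 + 9 + 100)/10) + (10 + 13)) - 67122 = 3/(sqrt(-1/10*110) + 23) - 67122 = 3/(sqrt(-11) + 23) - 67122 = 3/(I*sqrt(11) + 23) - 67122 = 3/(23 + I*sqrt(11)) - 67122 = -67122 + 3/(23 + I*sqrt(11))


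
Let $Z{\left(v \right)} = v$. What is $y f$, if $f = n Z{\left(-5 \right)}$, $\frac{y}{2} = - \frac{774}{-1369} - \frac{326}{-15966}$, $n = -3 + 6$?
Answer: $- \frac{64019890}{3642909} \approx -17.574$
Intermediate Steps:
$n = 3$
$y = \frac{12803978}{10928727}$ ($y = 2 \left(- \frac{774}{-1369} - \frac{326}{-15966}\right) = 2 \left(\left(-774\right) \left(- \frac{1}{1369}\right) - - \frac{163}{7983}\right) = 2 \left(\frac{774}{1369} + \frac{163}{7983}\right) = 2 \cdot \frac{6401989}{10928727} = \frac{12803978}{10928727} \approx 1.1716$)
$f = -15$ ($f = 3 \left(-5\right) = -15$)
$y f = \frac{12803978}{10928727} \left(-15\right) = - \frac{64019890}{3642909}$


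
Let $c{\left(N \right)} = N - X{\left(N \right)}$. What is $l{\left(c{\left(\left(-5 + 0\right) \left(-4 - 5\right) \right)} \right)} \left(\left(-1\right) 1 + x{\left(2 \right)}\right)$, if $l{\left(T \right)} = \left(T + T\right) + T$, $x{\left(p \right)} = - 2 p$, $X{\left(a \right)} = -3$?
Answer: $-720$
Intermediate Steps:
$c{\left(N \right)} = 3 + N$ ($c{\left(N \right)} = N - -3 = N + 3 = 3 + N$)
$l{\left(T \right)} = 3 T$ ($l{\left(T \right)} = 2 T + T = 3 T$)
$l{\left(c{\left(\left(-5 + 0\right) \left(-4 - 5\right) \right)} \right)} \left(\left(-1\right) 1 + x{\left(2 \right)}\right) = 3 \left(3 + \left(-5 + 0\right) \left(-4 - 5\right)\right) \left(\left(-1\right) 1 - 4\right) = 3 \left(3 - -45\right) \left(-1 - 4\right) = 3 \left(3 + 45\right) \left(-5\right) = 3 \cdot 48 \left(-5\right) = 144 \left(-5\right) = -720$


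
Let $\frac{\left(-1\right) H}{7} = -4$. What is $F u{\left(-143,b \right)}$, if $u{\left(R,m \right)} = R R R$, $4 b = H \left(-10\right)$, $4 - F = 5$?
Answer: $2924207$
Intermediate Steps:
$H = 28$ ($H = \left(-7\right) \left(-4\right) = 28$)
$F = -1$ ($F = 4 - 5 = -1$)
$b = -70$ ($b = \frac{28 \left(-10\right)}{4} = \frac{1}{4} \left(-280\right) = -70$)
$u{\left(R,m \right)} = R^{3}$ ($u{\left(R,m \right)} = R^{2} R = R^{3}$)
$F u{\left(-143,b \right)} = - \left(-143\right)^{3} = \left(-1\right) \left(-2924207\right) = 2924207$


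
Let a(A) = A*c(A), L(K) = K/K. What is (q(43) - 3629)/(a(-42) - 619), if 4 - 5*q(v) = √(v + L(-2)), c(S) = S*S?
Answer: 18141/373535 + 2*√11/373535 ≈ 0.048584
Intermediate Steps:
c(S) = S²
L(K) = 1
q(v) = ⅘ - √(1 + v)/5 (q(v) = ⅘ - √(v + 1)/5 = ⅘ - √(1 + v)/5)
a(A) = A³ (a(A) = A*A² = A³)
(q(43) - 3629)/(a(-42) - 619) = ((⅘ - √(1 + 43)/5) - 3629)/((-42)³ - 619) = ((⅘ - 2*√11/5) - 3629)/(-74088 - 619) = ((⅘ - 2*√11/5) - 3629)/(-74707) = ((⅘ - 2*√11/5) - 3629)*(-1/74707) = (-18141/5 - 2*√11/5)*(-1/74707) = 18141/373535 + 2*√11/373535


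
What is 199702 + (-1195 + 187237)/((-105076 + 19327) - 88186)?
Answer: 34734981328/173935 ≈ 1.9970e+5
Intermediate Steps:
199702 + (-1195 + 187237)/((-105076 + 19327) - 88186) = 199702 + 186042/(-85749 - 88186) = 199702 + 186042/(-173935) = 199702 + 186042*(-1/173935) = 199702 - 186042/173935 = 34734981328/173935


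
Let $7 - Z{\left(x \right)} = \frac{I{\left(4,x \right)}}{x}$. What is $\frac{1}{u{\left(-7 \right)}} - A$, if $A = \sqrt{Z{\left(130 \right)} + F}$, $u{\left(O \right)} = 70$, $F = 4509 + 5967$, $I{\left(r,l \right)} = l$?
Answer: $\frac{1}{70} - \sqrt{10482} \approx -102.37$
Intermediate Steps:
$F = 10476$
$Z{\left(x \right)} = 6$ ($Z{\left(x \right)} = 7 - \frac{x}{x} = 7 - 1 = 6$)
$A = \sqrt{10482}$ ($A = \sqrt{6 + 10476} = \sqrt{10482} \approx 102.38$)
$\frac{1}{u{\left(-7 \right)}} - A = \frac{1}{70} - \sqrt{10482}$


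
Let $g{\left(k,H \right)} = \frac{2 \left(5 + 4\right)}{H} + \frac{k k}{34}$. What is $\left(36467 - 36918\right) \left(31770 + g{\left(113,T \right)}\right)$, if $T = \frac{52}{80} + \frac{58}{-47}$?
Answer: $- \frac{30039292019}{2074} \approx -1.4484 \cdot 10^{7}$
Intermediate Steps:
$T = - \frac{549}{940}$ ($T = 52 \cdot \frac{1}{80} + 58 \left(- \frac{1}{47}\right) = \frac{13}{20} - \frac{58}{47} = - \frac{549}{940} \approx -0.58404$)
$g{\left(k,H \right)} = \frac{18}{H} + \frac{k^{2}}{34}$ ($g{\left(k,H \right)} = \frac{2 \cdot 9}{H} + k^{2} \cdot \frac{1}{34} = \frac{18}{H} + \frac{k^{2}}{34}$)
$\left(36467 - 36918\right) \left(31770 + g{\left(113,T \right)}\right) = \left(36467 - 36918\right) \left(31770 + \left(\frac{18}{- \frac{549}{940}} + \frac{113^{2}}{34}\right)\right) = - 451 \left(31770 + \left(18 \left(- \frac{940}{549}\right) + \frac{1}{34} \cdot 12769\right)\right) = - 451 \left(31770 + \left(- \frac{1880}{61} + \frac{12769}{34}\right)\right) = - 451 \left(31770 + \frac{714989}{2074}\right) = \left(-451\right) \frac{66605969}{2074} = - \frac{30039292019}{2074}$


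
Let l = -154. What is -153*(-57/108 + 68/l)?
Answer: 45679/308 ≈ 148.31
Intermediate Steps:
-153*(-57/108 + 68/l) = -153*(-57/108 + 68/(-154)) = -153*(-57*1/108 + 68*(-1/154)) = -153*(-19/36 - 34/77) = -153*(-2687/2772) = 45679/308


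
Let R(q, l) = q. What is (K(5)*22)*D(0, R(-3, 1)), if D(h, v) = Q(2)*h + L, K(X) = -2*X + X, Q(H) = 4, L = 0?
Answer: 0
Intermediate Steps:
K(X) = -X
D(h, v) = 4*h (D(h, v) = 4*h + 0 = 4*h)
(K(5)*22)*D(0, R(-3, 1)) = (-1*5*22)*(4*0) = -5*22*0 = -110*0 = 0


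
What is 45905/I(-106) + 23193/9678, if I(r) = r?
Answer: -36817511/85489 ≈ -430.67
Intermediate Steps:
45905/I(-106) + 23193/9678 = 45905/(-106) + 23193/9678 = 45905*(-1/106) + 23193*(1/9678) = -45905/106 + 7731/3226 = -36817511/85489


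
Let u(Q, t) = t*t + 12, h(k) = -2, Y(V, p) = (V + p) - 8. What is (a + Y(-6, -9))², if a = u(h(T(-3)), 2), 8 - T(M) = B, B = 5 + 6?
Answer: 49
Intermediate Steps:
B = 11
Y(V, p) = -8 + V + p
T(M) = -3 (T(M) = 8 - 1*11 = 8 - 11 = -3)
u(Q, t) = 12 + t² (u(Q, t) = t² + 12 = 12 + t²)
a = 16 (a = 12 + 2² = 12 + 4 = 16)
(a + Y(-6, -9))² = (16 + (-8 - 6 - 9))² = (16 - 23)² = (-7)² = 49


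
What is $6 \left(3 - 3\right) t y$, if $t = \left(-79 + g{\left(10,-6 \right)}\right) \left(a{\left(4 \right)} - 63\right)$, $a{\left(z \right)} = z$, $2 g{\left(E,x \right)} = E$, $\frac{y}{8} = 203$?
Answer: $0$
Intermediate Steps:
$y = 1624$ ($y = 8 \cdot 203 = 1624$)
$g{\left(E,x \right)} = \frac{E}{2}$
$t = 4366$ ($t = \left(-79 + \frac{1}{2} \cdot 10\right) \left(4 - 63\right) = \left(-79 + 5\right) \left(-59\right) = \left(-74\right) \left(-59\right) = 4366$)
$6 \left(3 - 3\right) t y = 6 \left(3 - 3\right) 4366 \cdot 1624 = 6 \cdot 0 \cdot 4366 \cdot 1624 = 0 \cdot 4366 \cdot 1624 = 0 \cdot 1624 = 0$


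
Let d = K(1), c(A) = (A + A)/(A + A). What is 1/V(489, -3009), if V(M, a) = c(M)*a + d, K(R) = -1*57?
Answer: -1/3066 ≈ -0.00032616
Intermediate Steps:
c(A) = 1 (c(A) = (2*A)/((2*A)) = (2*A)*(1/(2*A)) = 1)
K(R) = -57
d = -57
V(M, a) = -57 + a (V(M, a) = 1*a - 57 = a - 57 = -57 + a)
1/V(489, -3009) = 1/(-57 - 3009) = 1/(-3066) = -1/3066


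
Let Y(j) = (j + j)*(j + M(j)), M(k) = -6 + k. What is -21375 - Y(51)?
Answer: -31167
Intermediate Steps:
Y(j) = 2*j*(-6 + 2*j) (Y(j) = (j + j)*(j + (-6 + j)) = (2*j)*(-6 + 2*j) = 2*j*(-6 + 2*j))
-21375 - Y(51) = -21375 - 4*51*(-3 + 51) = -21375 - 4*51*48 = -21375 - 1*9792 = -21375 - 9792 = -31167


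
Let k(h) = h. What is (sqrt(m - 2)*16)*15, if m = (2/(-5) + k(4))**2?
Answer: 48*sqrt(274) ≈ 794.54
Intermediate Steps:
m = 324/25 (m = (2/(-5) + 4)**2 = (2*(-1/5) + 4)**2 = (-2/5 + 4)**2 = (18/5)**2 = 324/25 ≈ 12.960)
(sqrt(m - 2)*16)*15 = (sqrt(324/25 - 2)*16)*15 = (sqrt(274/25)*16)*15 = ((sqrt(274)/5)*16)*15 = (16*sqrt(274)/5)*15 = 48*sqrt(274)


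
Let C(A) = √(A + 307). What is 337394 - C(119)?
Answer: 337394 - √426 ≈ 3.3737e+5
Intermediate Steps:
C(A) = √(307 + A)
337394 - C(119) = 337394 - √(307 + 119) = 337394 - √426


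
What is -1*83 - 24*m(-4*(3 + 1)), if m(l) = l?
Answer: 301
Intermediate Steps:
-1*83 - 24*m(-4*(3 + 1)) = -1*83 - (-96)*(3 + 1) = -83 - (-96)*4 = -83 - 24*(-16) = -83 + 384 = 301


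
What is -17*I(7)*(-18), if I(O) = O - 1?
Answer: 1836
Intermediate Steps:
I(O) = -1 + O
-17*I(7)*(-18) = -17*(-1 + 7)*(-18) = -17*6*(-18) = -102*(-18) = 1836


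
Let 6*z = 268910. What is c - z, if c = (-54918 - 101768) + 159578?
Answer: -125779/3 ≈ -41926.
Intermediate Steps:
z = 134455/3 (z = (⅙)*268910 = 134455/3 ≈ 44818.)
c = 2892 (c = -156686 + 159578 = 2892)
c - z = 2892 - 1*134455/3 = 2892 - 134455/3 = -125779/3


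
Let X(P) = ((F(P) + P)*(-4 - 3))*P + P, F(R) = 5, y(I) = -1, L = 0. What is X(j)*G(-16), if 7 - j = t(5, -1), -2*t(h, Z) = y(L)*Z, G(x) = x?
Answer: 10380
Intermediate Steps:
t(h, Z) = Z/2 (t(h, Z) = -(-1)*Z/2 = Z/2)
j = 15/2 (j = 7 - (-1)/2 = 7 - 1*(-½) = 7 + ½ = 15/2 ≈ 7.5000)
X(P) = P + P*(-35 - 7*P) (X(P) = ((5 + P)*(-4 - 3))*P + P = ((5 + P)*(-7))*P + P = (-35 - 7*P)*P + P = P*(-35 - 7*P) + P = P + P*(-35 - 7*P))
X(j)*G(-16) = -1*15/2*(34 + 7*(15/2))*(-16) = -1*15/2*(34 + 105/2)*(-16) = -1*15/2*173/2*(-16) = -2595/4*(-16) = 10380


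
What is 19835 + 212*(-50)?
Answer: 9235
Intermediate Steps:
19835 + 212*(-50) = 19835 - 10600 = 9235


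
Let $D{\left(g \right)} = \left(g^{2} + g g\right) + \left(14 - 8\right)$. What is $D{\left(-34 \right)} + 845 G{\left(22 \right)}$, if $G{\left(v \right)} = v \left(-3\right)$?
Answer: $-53452$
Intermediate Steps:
$G{\left(v \right)} = - 3 v$
$D{\left(g \right)} = 6 + 2 g^{2}$ ($D{\left(g \right)} = \left(g^{2} + g^{2}\right) + 6 = 2 g^{2} + 6 = 6 + 2 g^{2}$)
$D{\left(-34 \right)} + 845 G{\left(22 \right)} = \left(6 + 2 \left(-34\right)^{2}\right) + 845 \left(\left(-3\right) 22\right) = \left(6 + 2 \cdot 1156\right) + 845 \left(-66\right) = \left(6 + 2312\right) - 55770 = 2318 - 55770 = -53452$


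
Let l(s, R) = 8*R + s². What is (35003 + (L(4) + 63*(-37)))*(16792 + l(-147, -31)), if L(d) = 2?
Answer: 1246611122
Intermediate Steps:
l(s, R) = s² + 8*R
(35003 + (L(4) + 63*(-37)))*(16792 + l(-147, -31)) = (35003 + (2 + 63*(-37)))*(16792 + ((-147)² + 8*(-31))) = (35003 + (2 - 2331))*(16792 + (21609 - 248)) = (35003 - 2329)*(16792 + 21361) = 32674*38153 = 1246611122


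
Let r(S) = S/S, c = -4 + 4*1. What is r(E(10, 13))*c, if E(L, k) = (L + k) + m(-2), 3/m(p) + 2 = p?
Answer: 0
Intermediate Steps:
m(p) = 3/(-2 + p)
E(L, k) = -¾ + L + k (E(L, k) = (L + k) + 3/(-2 - 2) = (L + k) + 3/(-4) = (L + k) + 3*(-¼) = (L + k) - ¾ = -¾ + L + k)
c = 0 (c = -4 + 4 = 0)
r(S) = 1
r(E(10, 13))*c = 1*0 = 0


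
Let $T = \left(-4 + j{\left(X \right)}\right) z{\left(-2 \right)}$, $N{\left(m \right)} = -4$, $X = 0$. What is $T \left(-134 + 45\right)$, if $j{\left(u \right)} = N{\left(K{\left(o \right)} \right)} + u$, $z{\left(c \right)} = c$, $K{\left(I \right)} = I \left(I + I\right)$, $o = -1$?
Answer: $-1424$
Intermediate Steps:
$K{\left(I \right)} = 2 I^{2}$ ($K{\left(I \right)} = I 2 I = 2 I^{2}$)
$j{\left(u \right)} = -4 + u$
$T = 16$ ($T = \left(-4 + \left(-4 + 0\right)\right) \left(-2\right) = \left(-4 - 4\right) \left(-2\right) = \left(-8\right) \left(-2\right) = 16$)
$T \left(-134 + 45\right) = 16 \left(-134 + 45\right) = 16 \left(-89\right) = -1424$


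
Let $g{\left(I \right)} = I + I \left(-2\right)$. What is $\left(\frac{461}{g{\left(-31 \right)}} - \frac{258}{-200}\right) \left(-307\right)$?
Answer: $- \frac{15380393}{3100} \approx -4961.4$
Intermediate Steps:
$g{\left(I \right)} = - I$ ($g{\left(I \right)} = I - 2 I = - I$)
$\left(\frac{461}{g{\left(-31 \right)}} - \frac{258}{-200}\right) \left(-307\right) = \left(\frac{461}{\left(-1\right) \left(-31\right)} - \frac{258}{-200}\right) \left(-307\right) = \left(\frac{461}{31} - - \frac{129}{100}\right) \left(-307\right) = \left(461 \cdot \frac{1}{31} + \frac{129}{100}\right) \left(-307\right) = \left(\frac{461}{31} + \frac{129}{100}\right) \left(-307\right) = \frac{50099}{3100} \left(-307\right) = - \frac{15380393}{3100}$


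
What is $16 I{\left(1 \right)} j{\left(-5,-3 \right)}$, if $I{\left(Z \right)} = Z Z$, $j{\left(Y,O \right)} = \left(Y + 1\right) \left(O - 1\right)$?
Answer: $256$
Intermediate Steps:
$j{\left(Y,O \right)} = \left(1 + Y\right) \left(-1 + O\right)$
$I{\left(Z \right)} = Z^{2}$
$16 I{\left(1 \right)} j{\left(-5,-3 \right)} = 16 \cdot 1^{2} \left(-1 - 3 - -5 - -15\right) = 16 \cdot 1 \left(-1 - 3 + 5 + 15\right) = 16 \cdot 16 = 256$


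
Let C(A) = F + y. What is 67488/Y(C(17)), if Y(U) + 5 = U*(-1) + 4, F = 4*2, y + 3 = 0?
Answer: -11248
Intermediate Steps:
y = -3 (y = -3 + 0 = -3)
F = 8
C(A) = 5 (C(A) = 8 - 3 = 5)
Y(U) = -1 - U (Y(U) = -5 + (U*(-1) + 4) = -5 + (-U + 4) = -5 + (4 - U) = -1 - U)
67488/Y(C(17)) = 67488/(-1 - 1*5) = 67488/(-1 - 5) = 67488/(-6) = 67488*(-⅙) = -11248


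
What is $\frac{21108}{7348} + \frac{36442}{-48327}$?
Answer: $\frac{188077625}{88776699} \approx 2.1185$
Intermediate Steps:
$\frac{21108}{7348} + \frac{36442}{-48327} = 21108 \cdot \frac{1}{7348} + 36442 \left(- \frac{1}{48327}\right) = \frac{5277}{1837} - \frac{36442}{48327} = \frac{188077625}{88776699}$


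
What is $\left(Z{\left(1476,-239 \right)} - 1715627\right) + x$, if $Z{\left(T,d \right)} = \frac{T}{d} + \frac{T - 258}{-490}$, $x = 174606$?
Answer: $- \frac{12890713118}{8365} \approx -1.541 \cdot 10^{6}$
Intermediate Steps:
$Z{\left(T,d \right)} = \frac{129}{245} - \frac{T}{490} + \frac{T}{d}$ ($Z{\left(T,d \right)} = \frac{T}{d} + \left(T - 258\right) \left(- \frac{1}{490}\right) = \frac{T}{d} + \left(-258 + T\right) \left(- \frac{1}{490}\right) = \frac{T}{d} - \left(- \frac{129}{245} + \frac{T}{490}\right) = \frac{129}{245} - \frac{T}{490} + \frac{T}{d}$)
$\left(Z{\left(1476,-239 \right)} - 1715627\right) + x = \left(\frac{1476 - - \frac{239 \left(-258 + 1476\right)}{490}}{-239} - 1715627\right) + 174606 = \left(- \frac{1476 - \left(- \frac{239}{490}\right) 1218}{239} - 1715627\right) + 174606 = \left(- \frac{1476 + \frac{20793}{35}}{239} - 1715627\right) + 174606 = \left(\left(- \frac{1}{239}\right) \frac{72453}{35} - 1715627\right) + 174606 = \left(- \frac{72453}{8365} - 1715627\right) + 174606 = - \frac{14351292308}{8365} + 174606 = - \frac{12890713118}{8365}$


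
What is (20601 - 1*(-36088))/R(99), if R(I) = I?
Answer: 56689/99 ≈ 572.62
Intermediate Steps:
(20601 - 1*(-36088))/R(99) = (20601 - 1*(-36088))/99 = (20601 + 36088)*(1/99) = 56689*(1/99) = 56689/99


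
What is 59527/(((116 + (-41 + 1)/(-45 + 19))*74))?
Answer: 773851/113072 ≈ 6.8439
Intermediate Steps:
59527/(((116 + (-41 + 1)/(-45 + 19))*74)) = 59527/(((116 - 40/(-26))*74)) = 59527/(((116 - 40*(-1/26))*74)) = 59527/(((116 + 20/13)*74)) = 59527/(((1528/13)*74)) = 59527/(113072/13) = 59527*(13/113072) = 773851/113072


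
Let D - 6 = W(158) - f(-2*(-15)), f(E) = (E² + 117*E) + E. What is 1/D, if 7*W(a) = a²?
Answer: -7/6074 ≈ -0.0011525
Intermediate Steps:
W(a) = a²/7
f(E) = E² + 118*E
D = -6074/7 (D = 6 + ((⅐)*158² - (-2*(-15))*(118 - 2*(-15))) = 6 + ((⅐)*24964 - 30*(118 + 30)) = 6 + (24964/7 - 30*148) = 6 + (24964/7 - 1*4440) = 6 + (24964/7 - 4440) = 6 - 6116/7 = -6074/7 ≈ -867.71)
1/D = 1/(-6074/7) = -7/6074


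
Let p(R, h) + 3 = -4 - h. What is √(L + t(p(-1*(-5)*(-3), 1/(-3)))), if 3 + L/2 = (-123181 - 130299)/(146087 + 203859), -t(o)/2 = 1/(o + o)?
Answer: I*√22345312780465/1749730 ≈ 2.7016*I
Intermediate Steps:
p(R, h) = -7 - h (p(R, h) = -3 + (-4 - h) = -7 - h)
t(o) = -1/o (t(o) = -2/(o + o) = -2*1/(2*o) = -1/o)
L = -1303318/174973 (L = -6 + 2*((-123181 - 130299)/(146087 + 203859)) = -6 + 2*(-253480/349946) = -6 + 2*(-253480*1/349946) = -6 + 2*(-126740/174973) = -6 - 253480/174973 = -1303318/174973 ≈ -7.4487)
√(L + t(p(-1*(-5)*(-3), 1/(-3)))) = √(-1303318/174973 - 1/(-7 - 1/(-3))) = √(-1303318/174973 - 1/(-7 - (-1)/3)) = √(-1303318/174973 - 1/(-7 - 1*(-⅓))) = √(-1303318/174973 - 1/(-7 + ⅓)) = √(-1303318/174973 - 1/(-20/3)) = √(-1303318/174973 - 1*(-3/20)) = √(-1303318/174973 + 3/20) = √(-25541441/3499460) = I*√22345312780465/1749730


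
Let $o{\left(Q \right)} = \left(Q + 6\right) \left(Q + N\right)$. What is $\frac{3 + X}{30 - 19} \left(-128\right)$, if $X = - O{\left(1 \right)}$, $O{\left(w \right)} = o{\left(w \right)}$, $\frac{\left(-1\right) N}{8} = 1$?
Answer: $- \frac{6656}{11} \approx -605.09$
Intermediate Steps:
$N = -8$ ($N = \left(-8\right) 1 = -8$)
$o{\left(Q \right)} = \left(-8 + Q\right) \left(6 + Q\right)$ ($o{\left(Q \right)} = \left(Q + 6\right) \left(Q - 8\right) = \left(6 + Q\right) \left(-8 + Q\right) = \left(-8 + Q\right) \left(6 + Q\right)$)
$O{\left(w \right)} = -48 + w^{2} - 2 w$
$X = 49$ ($X = - (-48 + 1^{2} - 2) = - (-48 + 1 - 2) = \left(-1\right) \left(-49\right) = 49$)
$\frac{3 + X}{30 - 19} \left(-128\right) = \frac{3 + 49}{30 - 19} \left(-128\right) = \frac{52}{11} \left(-128\right) = - \frac{6656}{11}$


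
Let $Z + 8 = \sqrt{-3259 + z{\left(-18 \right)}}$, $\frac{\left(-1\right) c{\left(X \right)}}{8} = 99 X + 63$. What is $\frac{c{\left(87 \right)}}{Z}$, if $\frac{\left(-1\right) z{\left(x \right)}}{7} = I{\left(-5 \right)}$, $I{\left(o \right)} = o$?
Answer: $\frac{23136}{137} + \frac{5784 i \sqrt{806}}{137} \approx 168.88 + 1198.6 i$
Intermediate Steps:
$c{\left(X \right)} = -504 - 792 X$ ($c{\left(X \right)} = - 8 \left(99 X + 63\right) = - 8 \left(63 + 99 X\right) = -504 - 792 X$)
$z{\left(x \right)} = 35$ ($z{\left(x \right)} = \left(-7\right) \left(-5\right) = 35$)
$Z = -8 + 2 i \sqrt{806}$ ($Z = -8 + \sqrt{-3259 + 35} = -8 + \sqrt{-3224} = -8 + 2 i \sqrt{806} \approx -8.0 + 56.78 i$)
$\frac{c{\left(87 \right)}}{Z} = \frac{-504 - 68904}{-8 + 2 i \sqrt{806}} = - \frac{69408}{-8 + 2 i \sqrt{806}}$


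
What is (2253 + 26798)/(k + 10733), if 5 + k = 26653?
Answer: 29051/37381 ≈ 0.77716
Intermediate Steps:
k = 26648 (k = -5 + 26653 = 26648)
(2253 + 26798)/(k + 10733) = (2253 + 26798)/(26648 + 10733) = 29051/37381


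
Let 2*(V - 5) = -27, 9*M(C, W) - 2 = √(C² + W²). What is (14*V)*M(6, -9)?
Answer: -238/9 - 119*√13/3 ≈ -169.46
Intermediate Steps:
M(C, W) = 2/9 + √(C² + W²)/9
V = -17/2 (V = 5 + (½)*(-27) = 5 - 27/2 = -17/2 ≈ -8.5000)
(14*V)*M(6, -9) = (14*(-17/2))*(2/9 + √(6² + (-9)²)/9) = -119*(2/9 + √(36 + 81)/9) = -119*(2/9 + √117/9) = -119*(2/9 + (3*√13)/9) = -119*(2/9 + √13/3) = -238/9 - 119*√13/3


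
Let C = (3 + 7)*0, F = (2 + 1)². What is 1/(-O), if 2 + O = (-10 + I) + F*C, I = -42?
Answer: 1/54 ≈ 0.018519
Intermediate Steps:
F = 9 (F = 3² = 9)
C = 0 (C = 10*0 = 0)
O = -54 (O = -2 + ((-10 - 42) + 9*0) = -2 + (-52 + 0) = -2 - 52 = -54)
1/(-O) = 1/(-1*(-54)) = 1/54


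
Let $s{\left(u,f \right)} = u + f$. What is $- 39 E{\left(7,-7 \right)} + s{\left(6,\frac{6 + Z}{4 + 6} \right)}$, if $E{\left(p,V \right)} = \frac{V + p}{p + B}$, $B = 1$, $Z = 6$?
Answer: $\frac{36}{5} \approx 7.2$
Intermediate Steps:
$s{\left(u,f \right)} = f + u$
$E{\left(p,V \right)} = \frac{V + p}{1 + p}$ ($E{\left(p,V \right)} = \frac{V + p}{p + 1} = \frac{V + p}{1 + p}$)
$- 39 E{\left(7,-7 \right)} + s{\left(6,\frac{6 + Z}{4 + 6} \right)} = - 39 \frac{-7 + 7}{1 + 7} + \left(\frac{6 + 6}{4 + 6} + 6\right) = - 39 \cdot \frac{1}{8} \cdot 0 + \left(\frac{12}{10} + 6\right) = - 39 \cdot \frac{1}{8} \cdot 0 + \left(12 \cdot \frac{1}{10} + 6\right) = \left(-39\right) 0 + \left(\frac{6}{5} + 6\right) = 0 + \frac{36}{5} = \frac{36}{5}$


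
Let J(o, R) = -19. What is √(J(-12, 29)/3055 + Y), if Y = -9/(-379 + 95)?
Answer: 7*√97824155/433810 ≈ 0.15960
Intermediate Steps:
Y = 9/284 (Y = -9/(-284) = -9*(-1/284) = 9/284 ≈ 0.031690)
√(J(-12, 29)/3055 + Y) = √(-19/3055 + 9/284) = √(22099/867620) = 7*√97824155/433810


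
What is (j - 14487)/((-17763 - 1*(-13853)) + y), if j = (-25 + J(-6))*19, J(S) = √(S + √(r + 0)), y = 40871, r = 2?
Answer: -14962/36961 + 19*I*√(6 - √2)/36961 ≈ -0.40481 + 0.0011008*I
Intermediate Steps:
J(S) = √(S + √2) (J(S) = √(S + √(2 + 0)) = √(S + √2))
j = -475 + 19*√(-6 + √2) (j = (-25 + √(-6 + √2))*19 = -475 + 19*√(-6 + √2) ≈ -475.0 + 40.687*I)
(j - 14487)/((-17763 - 1*(-13853)) + y) = ((-475 + 19*I*√(6 - √2)) - 14487)/((-17763 - 1*(-13853)) + 40871) = (-14962 + 19*I*√(6 - √2))/((-17763 + 13853) + 40871) = (-14962 + 19*I*√(6 - √2))/(-3910 + 40871) = (-14962 + 19*I*√(6 - √2))/36961 = (-14962 + 19*I*√(6 - √2))*(1/36961) = -14962/36961 + 19*I*√(6 - √2)/36961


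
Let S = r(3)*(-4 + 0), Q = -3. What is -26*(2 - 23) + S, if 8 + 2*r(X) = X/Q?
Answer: 564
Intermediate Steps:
r(X) = -4 - X/6 (r(X) = -4 + (X/(-3))/2 = -4 + (X*(-⅓))/2 = -4 + (-X/3)/2 = -4 - X/6)
S = 18 (S = (-4 - ⅙*3)*(-4 + 0) = (-4 - ½)*(-4) = -9/2*(-4) = 18)
-26*(2 - 23) + S = -26*(2 - 23) + 18 = -26*(-21) + 18 = 546 + 18 = 564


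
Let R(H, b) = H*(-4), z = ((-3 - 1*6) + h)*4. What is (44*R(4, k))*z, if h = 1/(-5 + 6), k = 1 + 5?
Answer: 22528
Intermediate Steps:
k = 6
h = 1 (h = 1/1 = 1)
z = -32 (z = ((-3 - 1*6) + 1)*4 = ((-3 - 6) + 1)*4 = (-9 + 1)*4 = -8*4 = -32)
R(H, b) = -4*H
(44*R(4, k))*z = (44*(-4*4))*(-32) = (44*(-16))*(-32) = -704*(-32) = 22528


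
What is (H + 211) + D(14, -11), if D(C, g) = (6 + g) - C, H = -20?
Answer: 172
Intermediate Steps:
D(C, g) = 6 + g - C
(H + 211) + D(14, -11) = (-20 + 211) + (6 - 11 - 1*14) = 191 + (6 - 11 - 14) = 191 - 19 = 172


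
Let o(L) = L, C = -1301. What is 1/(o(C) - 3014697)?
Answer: -1/3015998 ≈ -3.3157e-7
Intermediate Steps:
1/(o(C) - 3014697) = 1/(-1301 - 3014697) = 1/(-3015998) = -1/3015998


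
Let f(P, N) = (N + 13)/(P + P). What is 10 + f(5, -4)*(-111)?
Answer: -899/10 ≈ -89.900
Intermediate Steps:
f(P, N) = (13 + N)/(2*P) (f(P, N) = (13 + N)/((2*P)) = (13 + N)*(1/(2*P)) = (13 + N)/(2*P))
10 + f(5, -4)*(-111) = 10 + ((½)*(13 - 4)/5)*(-111) = 10 + ((½)*(⅕)*9)*(-111) = 10 + (9/10)*(-111) = 10 - 999/10 = -899/10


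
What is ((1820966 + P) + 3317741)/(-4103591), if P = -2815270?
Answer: -101019/178417 ≈ -0.56620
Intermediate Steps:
((1820966 + P) + 3317741)/(-4103591) = ((1820966 - 2815270) + 3317741)/(-4103591) = (-994304 + 3317741)*(-1/4103591) = 2323437*(-1/4103591) = -101019/178417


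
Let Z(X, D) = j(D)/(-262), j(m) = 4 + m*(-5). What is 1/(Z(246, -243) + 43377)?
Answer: 262/11363555 ≈ 2.3056e-5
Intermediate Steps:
j(m) = 4 - 5*m
Z(X, D) = -2/131 + 5*D/262 (Z(X, D) = (4 - 5*D)/(-262) = (4 - 5*D)*(-1/262) = -2/131 + 5*D/262)
1/(Z(246, -243) + 43377) = 1/((-2/131 + (5/262)*(-243)) + 43377) = 1/((-2/131 - 1215/262) + 43377) = 1/(-1219/262 + 43377) = 1/(11363555/262) = 262/11363555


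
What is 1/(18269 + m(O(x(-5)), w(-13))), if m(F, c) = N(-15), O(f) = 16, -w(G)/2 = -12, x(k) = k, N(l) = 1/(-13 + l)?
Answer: 28/511531 ≈ 5.4738e-5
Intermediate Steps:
w(G) = 24 (w(G) = -2*(-12) = 24)
m(F, c) = -1/28 (m(F, c) = 1/(-13 - 15) = 1/(-28) = -1/28)
1/(18269 + m(O(x(-5)), w(-13))) = 1/(18269 - 1/28) = 1/(511531/28) = 28/511531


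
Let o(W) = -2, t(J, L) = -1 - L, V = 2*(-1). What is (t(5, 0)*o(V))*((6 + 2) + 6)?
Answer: 28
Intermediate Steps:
V = -2
(t(5, 0)*o(V))*((6 + 2) + 6) = ((-1 - 1*0)*(-2))*((6 + 2) + 6) = ((-1 + 0)*(-2))*(8 + 6) = -1*(-2)*14 = 2*14 = 28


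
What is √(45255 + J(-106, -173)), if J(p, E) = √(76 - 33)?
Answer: √(45255 + √43) ≈ 212.75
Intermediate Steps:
J(p, E) = √43
√(45255 + J(-106, -173)) = √(45255 + √43)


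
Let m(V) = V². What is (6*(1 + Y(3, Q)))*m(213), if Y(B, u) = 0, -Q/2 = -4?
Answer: 272214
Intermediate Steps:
Q = 8 (Q = -2*(-4) = 8)
(6*(1 + Y(3, Q)))*m(213) = (6*(1 + 0))*213² = (6*1)*45369 = 6*45369 = 272214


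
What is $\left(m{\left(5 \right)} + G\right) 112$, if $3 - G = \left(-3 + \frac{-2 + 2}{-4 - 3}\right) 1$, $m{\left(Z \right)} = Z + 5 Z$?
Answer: $4032$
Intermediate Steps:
$m{\left(Z \right)} = 6 Z$
$G = 6$ ($G = 3 - \left(-3 + \frac{-2 + 2}{-4 - 3}\right) 1 = 3 - \left(-3 + \frac{0}{-7}\right) 1 = 3 - \left(-3 + 0 \left(- \frac{1}{7}\right)\right) 1 = 3 - \left(-3 + 0\right) 1 = 3 - \left(-3\right) 1 = 3 - -3 = 3 + 3 = 6$)
$\left(m{\left(5 \right)} + G\right) 112 = \left(6 \cdot 5 + 6\right) 112 = \left(30 + 6\right) 112 = 36 \cdot 112 = 4032$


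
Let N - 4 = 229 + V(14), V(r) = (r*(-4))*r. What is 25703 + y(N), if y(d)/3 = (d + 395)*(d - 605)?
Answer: 566711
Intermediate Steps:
V(r) = -4*r² (V(r) = (-4*r)*r = -4*r²)
N = -551 (N = 4 + (229 - 4*14²) = 4 + (229 - 4*196) = 4 + (229 - 784) = 4 - 555 = -551)
y(d) = 3*(-605 + d)*(395 + d) (y(d) = 3*((d + 395)*(d - 605)) = 3*((395 + d)*(-605 + d)) = 3*((-605 + d)*(395 + d)) = 3*(-605 + d)*(395 + d))
25703 + y(N) = 25703 + (-716925 - 630*(-551) + 3*(-551)²) = 25703 + (-716925 + 347130 + 3*303601) = 25703 + (-716925 + 347130 + 910803) = 25703 + 541008 = 566711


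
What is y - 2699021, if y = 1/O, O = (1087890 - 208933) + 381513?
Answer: -3402034999869/1260470 ≈ -2.6990e+6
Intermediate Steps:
O = 1260470 (O = 878957 + 381513 = 1260470)
y = 1/1260470 ≈ 7.9335e-7
y - 2699021 = 1/1260470 - 2699021 = -3402034999869/1260470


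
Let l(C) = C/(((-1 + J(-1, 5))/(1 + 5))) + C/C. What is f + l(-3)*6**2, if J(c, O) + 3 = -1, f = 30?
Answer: 978/5 ≈ 195.60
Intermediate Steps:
J(c, O) = -4 (J(c, O) = -3 - 1 = -4)
l(C) = 1 - 6*C/5 (l(C) = C/(((-1 - 4)/(1 + 5))) + C/C = C/((-5/6)) + 1 = C/((-5*1/6)) + 1 = C/(-5/6) + 1 = C*(-6/5) + 1 = -6*C/5 + 1 = 1 - 6*C/5)
f + l(-3)*6**2 = 30 + (1 - 6/5*(-3))*6**2 = 30 + (1 + 18/5)*36 = 30 + (23/5)*36 = 30 + 828/5 = 978/5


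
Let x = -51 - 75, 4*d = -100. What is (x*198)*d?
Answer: 623700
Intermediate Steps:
d = -25 (d = (¼)*(-100) = -25)
x = -126
(x*198)*d = -126*198*(-25) = -24948*(-25) = 623700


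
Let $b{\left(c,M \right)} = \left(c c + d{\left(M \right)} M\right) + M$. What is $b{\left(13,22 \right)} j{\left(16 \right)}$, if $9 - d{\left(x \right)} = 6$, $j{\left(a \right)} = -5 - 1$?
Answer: $-1542$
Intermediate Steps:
$j{\left(a \right)} = -6$ ($j{\left(a \right)} = -5 - 1 = -6$)
$d{\left(x \right)} = 3$ ($d{\left(x \right)} = 9 - 6 = 3$)
$b{\left(c,M \right)} = c^{2} + 4 M$ ($b{\left(c,M \right)} = \left(c c + 3 M\right) + M = \left(c^{2} + 3 M\right) + M = c^{2} + 4 M$)
$b{\left(13,22 \right)} j{\left(16 \right)} = \left(13^{2} + 4 \cdot 22\right) \left(-6\right) = \left(169 + 88\right) \left(-6\right) = 257 \left(-6\right) = -1542$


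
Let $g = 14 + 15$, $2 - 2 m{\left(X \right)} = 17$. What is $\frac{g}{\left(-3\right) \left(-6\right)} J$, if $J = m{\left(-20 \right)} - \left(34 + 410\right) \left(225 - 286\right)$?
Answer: $\frac{174493}{4} \approx 43623.0$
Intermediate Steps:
$m{\left(X \right)} = - \frac{15}{2}$ ($m{\left(X \right)} = 1 - \frac{17}{2} = - \frac{15}{2}$)
$g = 29$
$J = \frac{54153}{2}$ ($J = - \frac{15}{2} - \left(34 + 410\right) \left(225 - 286\right) = - \frac{15}{2} - 444 \left(-61\right) = - \frac{15}{2} - -27084 = - \frac{15}{2} + 27084 = \frac{54153}{2} \approx 27077.0$)
$\frac{g}{\left(-3\right) \left(-6\right)} J = \frac{29}{\left(-3\right) \left(-6\right)} \frac{54153}{2} = \frac{29}{18} \cdot \frac{54153}{2} = \frac{174493}{4}$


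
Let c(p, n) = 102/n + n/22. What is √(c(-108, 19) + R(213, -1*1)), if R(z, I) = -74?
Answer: I*√11840686/418 ≈ 8.2321*I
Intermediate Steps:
c(p, n) = 102/n + n/22 (c(p, n) = 102/n + n*(1/22) = 102/n + n/22)
√(c(-108, 19) + R(213, -1*1)) = √((102/19 + (1/22)*19) - 74) = √((102*(1/19) + 19/22) - 74) = √((102/19 + 19/22) - 74) = √(2605/418 - 74) = √(-28327/418) = I*√11840686/418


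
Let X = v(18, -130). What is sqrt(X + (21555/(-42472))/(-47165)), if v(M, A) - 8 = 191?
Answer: sqrt(7985428070902899190)/200319188 ≈ 14.107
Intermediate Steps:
v(M, A) = 199 (v(M, A) = 8 + 191 = 199)
X = 199
sqrt(X + (21555/(-42472))/(-47165)) = sqrt(199 + (21555/(-42472))/(-47165)) = sqrt(199 + (21555*(-1/42472))*(-1/47165)) = sqrt(199 - 21555/42472*(-1/47165)) = sqrt(199 + 4311/400638376) = sqrt(79727041135/400638376) = sqrt(7985428070902899190)/200319188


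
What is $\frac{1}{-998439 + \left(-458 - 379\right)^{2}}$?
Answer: $- \frac{1}{297870} \approx -3.3572 \cdot 10^{-6}$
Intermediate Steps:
$\frac{1}{-998439 + \left(-458 - 379\right)^{2}} = \frac{1}{-998439 + \left(-837\right)^{2}} = \frac{1}{-998439 + 700569} = \frac{1}{-297870} = - \frac{1}{297870}$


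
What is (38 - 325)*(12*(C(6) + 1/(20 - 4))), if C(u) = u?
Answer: -83517/4 ≈ -20879.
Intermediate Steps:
(38 - 325)*(12*(C(6) + 1/(20 - 4))) = (38 - 325)*(12*(6 + 1/(20 - 4))) = -3444*(6 + 1/16) = -3444*97/16 = -287*291/4 = -83517/4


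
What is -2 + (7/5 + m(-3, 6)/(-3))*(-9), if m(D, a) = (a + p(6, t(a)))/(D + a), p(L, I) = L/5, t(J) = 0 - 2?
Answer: -37/5 ≈ -7.4000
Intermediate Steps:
t(J) = -2
p(L, I) = L/5 (p(L, I) = L*(⅕) = L/5)
m(D, a) = (6/5 + a)/(D + a) (m(D, a) = (a + (⅕)*6)/(D + a) = (a + 6/5)/(D + a) = (6/5 + a)/(D + a))
-2 + (7/5 + m(-3, 6)/(-3))*(-9) = -2 + (7/5 + ((6/5 + 6)/(-3 + 6))/(-3))*(-9) = -2 + (7*(⅕) + ((36/5)/3)*(-⅓))*(-9) = -2 + (7/5 + ((⅓)*(36/5))*(-⅓))*(-9) = -2 + (7/5 + (12/5)*(-⅓))*(-9) = -2 + (7/5 - ⅘)*(-9) = -2 + (⅗)*(-9) = -2 - 27/5 = -37/5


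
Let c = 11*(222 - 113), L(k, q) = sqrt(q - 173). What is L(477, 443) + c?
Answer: 1199 + 3*sqrt(30) ≈ 1215.4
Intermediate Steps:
L(k, q) = sqrt(-173 + q)
c = 1199 (c = 11*109 = 1199)
L(477, 443) + c = sqrt(-173 + 443) + 1199 = sqrt(270) + 1199 = 3*sqrt(30) + 1199 = 1199 + 3*sqrt(30)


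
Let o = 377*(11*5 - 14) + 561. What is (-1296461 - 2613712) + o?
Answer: -3894155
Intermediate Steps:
o = 16018 (o = 377*(55 - 14) + 561 = 377*41 + 561 = 15457 + 561 = 16018)
(-1296461 - 2613712) + o = (-1296461 - 2613712) + 16018 = -3910173 + 16018 = -3894155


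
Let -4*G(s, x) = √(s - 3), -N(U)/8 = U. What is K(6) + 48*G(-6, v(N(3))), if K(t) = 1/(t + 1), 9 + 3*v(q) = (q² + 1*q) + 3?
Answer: ⅐ - 36*I ≈ 0.14286 - 36.0*I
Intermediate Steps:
N(U) = -8*U
v(q) = -2 + q/3 + q²/3 (v(q) = -3 + ((q² + 1*q) + 3)/3 = -3 + ((q² + q) + 3)/3 = -3 + ((q + q²) + 3)/3 = -3 + (3 + q + q²)/3 = -3 + (1 + q/3 + q²/3) = -2 + q/3 + q²/3)
G(s, x) = -√(-3 + s)/4 (G(s, x) = -√(s - 3)/4 = -√(-3 + s)/4)
K(t) = 1/(1 + t)
K(6) + 48*G(-6, v(N(3))) = 1/(1 + 6) + 48*(-√(-3 - 6)/4) = 1/7 + 48*(-3*I/4) = ⅐ + 48*(-3*I/4) = ⅐ - 36*I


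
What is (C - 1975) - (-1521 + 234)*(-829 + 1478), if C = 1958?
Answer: 835246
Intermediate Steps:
(C - 1975) - (-1521 + 234)*(-829 + 1478) = (1958 - 1975) - (-1521 + 234)*(-829 + 1478) = -17 - (-1287)*649 = -17 - 1*(-835263) = -17 + 835263 = 835246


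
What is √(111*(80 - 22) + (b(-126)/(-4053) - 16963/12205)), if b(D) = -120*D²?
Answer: √38322901838439215/2355565 ≈ 83.106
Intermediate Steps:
√(111*(80 - 22) + (b(-126)/(-4053) - 16963/12205)) = √(111*(80 - 22) + (-120*(-126)²/(-4053) - 16963/12205)) = √(111*58 + (-120*15876*(-1/4053) - 16963*1/12205)) = √(6438 + (-1905120*(-1/4053) - 16963/12205)) = √(6438 + (90720/193 - 16963/12205)) = √(6438 + 1103963741/2355565) = √(16269091211/2355565) = √38322901838439215/2355565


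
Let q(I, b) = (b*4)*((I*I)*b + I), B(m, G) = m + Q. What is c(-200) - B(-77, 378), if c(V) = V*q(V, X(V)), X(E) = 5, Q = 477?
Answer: -799200400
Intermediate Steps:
B(m, G) = 477 + m (B(m, G) = m + 477 = 477 + m)
q(I, b) = 4*b*(I + b*I²) (q(I, b) = (4*b)*(I²*b + I) = (4*b)*(b*I² + I) = (4*b)*(I + b*I²) = 4*b*(I + b*I²))
c(V) = 20*V²*(1 + 5*V) (c(V) = V*(4*V*5*(1 + V*5)) = V*(4*V*5*(1 + 5*V)) = V*(20*V*(1 + 5*V)) = 20*V²*(1 + 5*V))
c(-200) - B(-77, 378) = (-200)²*(20 + 100*(-200)) - (477 - 77) = 40000*(20 - 20000) - 1*400 = 40000*(-19980) - 400 = -799200000 - 400 = -799200400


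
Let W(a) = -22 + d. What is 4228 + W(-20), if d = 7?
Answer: 4213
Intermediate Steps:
W(a) = -15 (W(a) = -22 + 7 = -15)
4228 + W(-20) = 4228 - 15 = 4213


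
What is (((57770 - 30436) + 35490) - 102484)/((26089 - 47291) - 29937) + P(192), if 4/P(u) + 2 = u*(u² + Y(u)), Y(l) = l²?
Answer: 280709100698/361956063293 ≈ 0.77553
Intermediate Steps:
P(u) = 4/(-2 + 2*u³) (P(u) = 4/(-2 + u*(u² + u²)) = 4/(-2 + u*(2*u²)) = 4/(-2 + 2*u³))
(((57770 - 30436) + 35490) - 102484)/((26089 - 47291) - 29937) + P(192) = (((57770 - 30436) + 35490) - 102484)/((26089 - 47291) - 29937) + 2/(-1 + 192³) = ((27334 + 35490) - 102484)/(-21202 - 29937) + 2/(-1 + 7077888) = (62824 - 102484)/(-51139) + 2/7077887 = -39660*(-1/51139) + 2*(1/7077887) = 39660/51139 + 2/7077887 = 280709100698/361956063293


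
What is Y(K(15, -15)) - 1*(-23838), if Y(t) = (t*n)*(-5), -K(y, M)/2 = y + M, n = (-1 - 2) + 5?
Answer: 23838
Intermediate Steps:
n = 2 (n = -3 + 5 = 2)
K(y, M) = -2*M - 2*y (K(y, M) = -2*(y + M) = -2*(M + y) = -2*M - 2*y)
Y(t) = -10*t (Y(t) = (t*2)*(-5) = (2*t)*(-5) = -10*t)
Y(K(15, -15)) - 1*(-23838) = -10*(-2*(-15) - 2*15) - 1*(-23838) = -10*(30 - 30) + 23838 = -10*0 + 23838 = 0 + 23838 = 23838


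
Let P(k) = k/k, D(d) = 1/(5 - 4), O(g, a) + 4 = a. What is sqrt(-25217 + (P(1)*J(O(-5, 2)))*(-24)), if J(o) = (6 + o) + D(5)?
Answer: I*sqrt(25337) ≈ 159.18*I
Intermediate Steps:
O(g, a) = -4 + a
D(d) = 1 (D(d) = 1/1 = 1)
P(k) = 1
J(o) = 7 + o (J(o) = (6 + o) + 1 = 7 + o)
sqrt(-25217 + (P(1)*J(O(-5, 2)))*(-24)) = sqrt(-25217 + (1*(7 + (-4 + 2)))*(-24)) = sqrt(-25217 + (1*(7 - 2))*(-24)) = sqrt(-25217 + (1*5)*(-24)) = sqrt(-25217 + 5*(-24)) = sqrt(-25217 - 120) = sqrt(-25337) = I*sqrt(25337)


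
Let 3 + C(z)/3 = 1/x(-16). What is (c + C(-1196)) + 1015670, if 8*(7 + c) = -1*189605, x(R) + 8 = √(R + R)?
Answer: 7935625/8 - I*√2/8 ≈ 9.9195e+5 - 0.17678*I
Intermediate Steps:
x(R) = -8 + √2*√R (x(R) = -8 + √(R + R) = -8 + √(2*R) = -8 + √2*√R)
c = -189661/8 (c = -7 + (-1*189605)/8 = -7 + (⅛)*(-189605) = -7 - 189605/8 = -189661/8 ≈ -23708.)
C(z) = -9 + 3/(-8 + 4*I*√2) (C(z) = -9 + 3/(-8 + √2*√(-16)) = -9 + 3/(-8 + √2*(4*I)) = -9 + 3/(-8 + 4*I*√2))
(c + C(-1196)) + 1015670 = (-189661/8 + (-37/4 - I*√2/8)) + 1015670 = (-189735/8 - I*√2/8) + 1015670 = 7935625/8 - I*√2/8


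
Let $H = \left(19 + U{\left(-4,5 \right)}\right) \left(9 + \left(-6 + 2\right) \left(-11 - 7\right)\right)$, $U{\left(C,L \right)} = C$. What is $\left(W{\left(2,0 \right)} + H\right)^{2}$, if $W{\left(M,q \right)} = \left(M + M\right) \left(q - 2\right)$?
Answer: $1456849$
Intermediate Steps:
$W{\left(M,q \right)} = 2 M \left(-2 + q\right)$
$H = 1215$ ($H = \left(19 - 4\right) \left(9 + \left(-6 + 2\right) \left(-11 - 7\right)\right) = 15 \left(9 - -72\right) = 15 \left(9 + 72\right) = 15 \cdot 81 = 1215$)
$\left(W{\left(2,0 \right)} + H\right)^{2} = \left(2 \cdot 2 \left(-2 + 0\right) + 1215\right)^{2} = \left(2 \cdot 2 \left(-2\right) + 1215\right)^{2} = \left(-8 + 1215\right)^{2} = 1207^{2} = 1456849$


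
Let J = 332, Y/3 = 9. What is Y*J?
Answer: 8964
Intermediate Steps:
Y = 27 (Y = 3*9 = 27)
Y*J = 27*332 = 8964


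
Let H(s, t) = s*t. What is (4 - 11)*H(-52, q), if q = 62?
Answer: 22568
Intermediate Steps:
(4 - 11)*H(-52, q) = (4 - 11)*(-52*62) = -7*(-3224) = 22568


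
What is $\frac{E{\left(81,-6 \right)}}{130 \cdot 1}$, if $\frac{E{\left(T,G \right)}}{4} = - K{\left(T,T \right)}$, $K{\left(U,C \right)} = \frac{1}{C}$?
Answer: $- \frac{2}{5265} \approx -0.00037987$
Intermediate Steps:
$E{\left(T,G \right)} = - \frac{4}{T}$ ($E{\left(T,G \right)} = 4 \left(- \frac{1}{T}\right) = - \frac{4}{T}$)
$\frac{E{\left(81,-6 \right)}}{130 \cdot 1} = \frac{\left(-4\right) \frac{1}{81}}{130 \cdot 1} = \frac{\left(-4\right) \frac{1}{81}}{130} = \left(- \frac{4}{81}\right) \frac{1}{130} = - \frac{2}{5265}$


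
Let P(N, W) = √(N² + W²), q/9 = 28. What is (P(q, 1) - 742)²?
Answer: (742 - √63505)² ≈ 2.4010e+5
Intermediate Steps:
q = 252 (q = 9*28 = 252)
(P(q, 1) - 742)² = (√(252² + 1²) - 742)² = (√(63504 + 1) - 742)² = (√63505 - 742)² = (-742 + √63505)²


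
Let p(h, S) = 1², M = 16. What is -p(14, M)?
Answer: -1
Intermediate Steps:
p(h, S) = 1
-p(14, M) = -1*1 = -1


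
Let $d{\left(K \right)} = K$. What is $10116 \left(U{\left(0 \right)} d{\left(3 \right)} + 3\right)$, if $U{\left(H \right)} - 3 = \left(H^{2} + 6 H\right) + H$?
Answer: $121392$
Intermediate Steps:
$U{\left(H \right)} = 3 + H^{2} + 7 H$ ($U{\left(H \right)} = 3 + \left(\left(H^{2} + 6 H\right) + H\right) = 3 + \left(H^{2} + 7 H\right) = 3 + H^{2} + 7 H$)
$10116 \left(U{\left(0 \right)} d{\left(3 \right)} + 3\right) = 10116 \left(\left(3 + 0^{2} + 7 \cdot 0\right) 3 + 3\right) = 10116 \left(\left(3 + 0 + 0\right) 3 + 3\right) = 10116 \left(3 \cdot 3 + 3\right) = 10116 \left(9 + 3\right) = 10116 \cdot 12 = 121392$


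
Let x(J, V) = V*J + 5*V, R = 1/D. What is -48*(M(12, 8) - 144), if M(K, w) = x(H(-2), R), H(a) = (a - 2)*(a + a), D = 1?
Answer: 5904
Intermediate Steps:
H(a) = 2*a*(-2 + a) (H(a) = (-2 + a)*(2*a) = 2*a*(-2 + a))
R = 1 (R = 1/1 = 1*1 = 1)
x(J, V) = 5*V + J*V (x(J, V) = J*V + 5*V = 5*V + J*V)
M(K, w) = 21 (M(K, w) = 1*(5 + 2*(-2)*(-2 - 2)) = 1*(5 + 2*(-2)*(-4)) = 1*(5 + 16) = 1*21 = 21)
-48*(M(12, 8) - 144) = -48*(21 - 144) = -48*(-123) = 5904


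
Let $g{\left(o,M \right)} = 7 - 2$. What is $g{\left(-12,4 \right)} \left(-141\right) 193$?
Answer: $-136065$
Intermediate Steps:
$g{\left(o,M \right)} = 5$
$g{\left(-12,4 \right)} \left(-141\right) 193 = 5 \left(-141\right) 193 = \left(-705\right) 193 = -136065$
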